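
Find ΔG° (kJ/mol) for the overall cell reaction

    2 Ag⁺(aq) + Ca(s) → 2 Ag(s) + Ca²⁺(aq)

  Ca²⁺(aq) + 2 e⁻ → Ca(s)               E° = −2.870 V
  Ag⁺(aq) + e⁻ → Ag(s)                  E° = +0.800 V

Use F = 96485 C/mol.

In the reaction as written Ag⁺(aq) is reduced, so the Ag⁺/Ag couple is the cathode and Ca²⁺/Ca is the anode.
E°cell = +0.800 − (−2.870) = +3.670 V; balancing electrons gives n = 2.
ΔG° = −nFE°cell = −(2)(96485)(+3.670) J/mol = −708 kJ/mol.

−708 kJ/mol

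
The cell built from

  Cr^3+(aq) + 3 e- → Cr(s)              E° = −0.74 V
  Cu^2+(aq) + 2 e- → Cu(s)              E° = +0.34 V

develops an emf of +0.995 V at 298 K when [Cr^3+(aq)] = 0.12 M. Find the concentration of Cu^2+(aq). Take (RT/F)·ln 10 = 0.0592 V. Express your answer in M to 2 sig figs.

0.00033 M

The Cu²⁺/Cu couple has the larger reduction potential, so it is the cathode: E°cell = +0.34 − (−0.74) = +1.08 V and n = 6.
From the Nernst equation, log Q = n(E° − E)/0.0592 = 6·(+1.08 − (+0.995))/0.0592 = 8.615.
Balancing electrons gives 3 Cu^2+(aq) + 2 Cr(s) → 3 Cu(s) + 2 Cr^3+(aq); thus Q = [Cr^3+(aq)]^2 / [Cu^2+(aq)]^3.
Isolating [Cu^2+(aq)] in Q = 10^{8.615} yields log [Cu^2+(aq)] = −3.486, i.e. 0.00033 M.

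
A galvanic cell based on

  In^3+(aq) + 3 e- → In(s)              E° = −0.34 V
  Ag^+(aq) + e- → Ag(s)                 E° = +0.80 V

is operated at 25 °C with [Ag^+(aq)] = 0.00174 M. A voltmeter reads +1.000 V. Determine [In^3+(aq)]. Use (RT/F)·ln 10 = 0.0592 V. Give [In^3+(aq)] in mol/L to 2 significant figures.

With Ag⁺/Ag at the cathode and In³⁺/In at the anode, E°cell = +0.80 − (−0.34) = +1.14 V (n = 3).
Since E = E° − (0.0592/n)·log Q, log Q = n(E° − E)/0.0592 = 7.095.
Balancing electrons gives 3 Ag^+(aq) + In(s) → 3 Ag(s) + In^3+(aq); thus Q = [In^3+(aq)] / [Ag^+(aq)]^3.
Substituting the known concentrations and solving, log [In^3+(aq)] = −1.183 and [In^3+(aq)] = 0.066 M.

0.066 M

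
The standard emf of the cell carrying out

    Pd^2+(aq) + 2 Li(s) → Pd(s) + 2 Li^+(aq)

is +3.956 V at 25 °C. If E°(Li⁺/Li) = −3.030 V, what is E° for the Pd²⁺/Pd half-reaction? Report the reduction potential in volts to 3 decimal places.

In the reaction as written the Pd²⁺/Pd couple is reduced (cathode) and Li⁺/Li is oxidized (anode), so E°cell = E°(Pd²⁺/Pd) − E°(Li⁺/Li).
E°(Pd²⁺/Pd) = E°cell + E°(anode) = +3.956 + (−3.030) = +0.926 V.

+0.926 V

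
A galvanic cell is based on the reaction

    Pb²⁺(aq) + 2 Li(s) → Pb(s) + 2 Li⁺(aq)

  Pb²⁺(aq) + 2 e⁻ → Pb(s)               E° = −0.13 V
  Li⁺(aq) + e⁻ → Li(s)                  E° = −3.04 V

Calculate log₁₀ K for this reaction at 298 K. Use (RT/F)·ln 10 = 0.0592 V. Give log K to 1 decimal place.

The Pb²⁺/Pb couple is reduced (cathode); E°cell = −0.13 − (−3.04) = +2.91 V with n = 2.
At equilibrium E = 0, so log K = nE°cell / 0.0592 = (2)(+2.91) / 0.0592 = 98.3.

log K = 98.3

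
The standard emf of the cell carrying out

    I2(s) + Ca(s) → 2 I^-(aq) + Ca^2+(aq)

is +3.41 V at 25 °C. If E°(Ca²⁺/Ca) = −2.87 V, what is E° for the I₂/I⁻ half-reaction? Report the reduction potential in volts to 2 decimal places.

+0.54 V

In the reaction as written the I₂/I⁻ couple is reduced (cathode) and Ca²⁺/Ca is oxidized (anode), so E°cell = E°(I₂/I⁻) − E°(Ca²⁺/Ca).
E°(I₂/I⁻) = E°cell + E°(anode) = +3.41 + (−2.87) = +0.54 V.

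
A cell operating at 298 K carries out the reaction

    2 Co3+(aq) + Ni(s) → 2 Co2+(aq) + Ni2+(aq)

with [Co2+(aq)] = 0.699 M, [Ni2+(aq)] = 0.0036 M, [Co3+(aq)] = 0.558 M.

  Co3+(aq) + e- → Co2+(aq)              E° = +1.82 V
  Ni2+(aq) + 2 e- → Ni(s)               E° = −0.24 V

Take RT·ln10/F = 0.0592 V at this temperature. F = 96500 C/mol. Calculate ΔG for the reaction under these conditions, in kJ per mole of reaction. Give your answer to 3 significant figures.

−410 kJ/mol

E°cell = +1.82 − (−0.24) = +2.06 V; the balanced reaction transfers n = 2 electrons.
Here Q = ([Co2+(aq)]^2·[Ni2+(aq)]) / [Co3+(aq)]^2 = 0.00565 (log Q = −2.248), giving E = +2.06 − (0.0592/2)·(−2.248) = +2.1265 V.
Finally ΔG = −nFE = −(2)(96500 C/mol)(+2.1265 V) = −410 kJ/mol.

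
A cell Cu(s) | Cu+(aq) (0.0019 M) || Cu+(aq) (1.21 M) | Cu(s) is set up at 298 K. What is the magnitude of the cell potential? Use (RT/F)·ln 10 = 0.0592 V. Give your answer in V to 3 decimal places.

0.166 V

For a concentration cell E°cell = 0, since both electrodes use the same couple.
The compartment with the higher Cu+(aq) concentration (1.21 M) acts as the cathode; ions are reduced there and produced at the dilute (0.0019 M) anode.
With n = 1, Ecell = −(0.0592/1)·log([dilute]/[conc]) = −(0.0592/1)·log(0.0019/1.21) = +0.166 V.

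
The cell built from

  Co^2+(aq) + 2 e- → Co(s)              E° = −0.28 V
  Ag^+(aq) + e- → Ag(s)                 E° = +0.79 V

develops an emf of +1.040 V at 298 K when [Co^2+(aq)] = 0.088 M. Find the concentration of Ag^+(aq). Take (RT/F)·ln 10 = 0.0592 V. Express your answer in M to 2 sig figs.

0.092 M

With Ag⁺/Ag at the cathode and Co²⁺/Co at the anode, E°cell = +0.79 − (−0.28) = +1.07 V (n = 2).
Rearranging E = E° − (0.0592/n)·log Q gives log Q = 2(+1.07 − (+1.040))/0.0592 = 1.014.
For 2 Ag^+(aq) + Co(s) → 2 Ag(s) + Co^2+(aq), the reaction quotient is Q = [Co^2+(aq)] / [Ag^+(aq)]^2.
Isolating [Ag^+(aq)] in Q = 10^{1.014} yields log [Ag^+(aq)] = −1.035, i.e. 0.092 M.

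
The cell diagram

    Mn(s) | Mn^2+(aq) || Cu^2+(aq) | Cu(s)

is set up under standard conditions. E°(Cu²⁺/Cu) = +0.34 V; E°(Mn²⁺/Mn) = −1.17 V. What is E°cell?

+1.51 V

By convention the left-hand electrode in cell notation is the anode (oxidation) and the right-hand electrode is the cathode (reduction).
E°cell = E°(right) − E°(left) = +0.34 − (−1.17) = +1.51 V.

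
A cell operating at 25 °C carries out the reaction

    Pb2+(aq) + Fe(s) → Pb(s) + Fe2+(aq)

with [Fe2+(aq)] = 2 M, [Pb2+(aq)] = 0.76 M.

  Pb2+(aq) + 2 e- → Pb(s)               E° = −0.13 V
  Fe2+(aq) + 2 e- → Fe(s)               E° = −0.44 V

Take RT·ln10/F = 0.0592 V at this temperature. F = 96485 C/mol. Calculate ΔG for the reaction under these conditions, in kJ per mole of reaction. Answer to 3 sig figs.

−57.4 kJ/mol

E°cell = −0.13 − (−0.44) = +0.31 V; the balanced reaction transfers n = 2 electrons.
Here Q = [Fe2+(aq)] / [Pb2+(aq)] = 2.63 (log Q = 0.420), giving E = +0.31 − (0.0592/2)·(0.420) = +0.2976 V.
ΔG = −nFE = −(2)(96485)(+0.2976) J/mol = −57.4 kJ/mol.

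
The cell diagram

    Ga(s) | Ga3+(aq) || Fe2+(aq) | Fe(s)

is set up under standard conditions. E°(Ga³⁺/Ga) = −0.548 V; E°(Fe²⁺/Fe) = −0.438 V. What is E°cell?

By convention the left-hand electrode in cell notation is the anode (oxidation) and the right-hand electrode is the cathode (reduction).
E°cell = E°(right) − E°(left) = −0.438 − (−0.548) = +0.110 V.

+0.110 V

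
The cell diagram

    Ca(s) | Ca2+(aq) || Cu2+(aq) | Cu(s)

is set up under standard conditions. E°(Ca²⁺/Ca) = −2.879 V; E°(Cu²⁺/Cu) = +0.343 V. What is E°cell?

+3.222 V

By convention the left-hand electrode in cell notation is the anode (oxidation) and the right-hand electrode is the cathode (reduction).
E°cell = E°(right) − E°(left) = +0.343 − (−2.879) = +3.222 V.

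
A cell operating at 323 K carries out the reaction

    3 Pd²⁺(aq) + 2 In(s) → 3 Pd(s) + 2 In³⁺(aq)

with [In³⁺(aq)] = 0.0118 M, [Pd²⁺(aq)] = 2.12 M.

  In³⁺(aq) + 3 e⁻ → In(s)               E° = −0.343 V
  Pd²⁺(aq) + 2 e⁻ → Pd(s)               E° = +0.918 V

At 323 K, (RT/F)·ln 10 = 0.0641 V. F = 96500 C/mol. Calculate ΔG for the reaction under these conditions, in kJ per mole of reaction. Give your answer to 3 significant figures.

The standard cell potential is +0.918 − (−0.343) = +1.261 V, with n = 6 electrons in the balanced equation.
The reaction quotient is [In³⁺(aq)]^2 / [Pd²⁺(aq)]^3 = 1.46×10^−5; by Nernst, E = +1.261 − (0.0641/6)(−4.835) = +1.3127 V.
Finally ΔG = −nFE = −(6)(96500 C/mol)(+1.3127 V) = −760 kJ/mol.

−760 kJ/mol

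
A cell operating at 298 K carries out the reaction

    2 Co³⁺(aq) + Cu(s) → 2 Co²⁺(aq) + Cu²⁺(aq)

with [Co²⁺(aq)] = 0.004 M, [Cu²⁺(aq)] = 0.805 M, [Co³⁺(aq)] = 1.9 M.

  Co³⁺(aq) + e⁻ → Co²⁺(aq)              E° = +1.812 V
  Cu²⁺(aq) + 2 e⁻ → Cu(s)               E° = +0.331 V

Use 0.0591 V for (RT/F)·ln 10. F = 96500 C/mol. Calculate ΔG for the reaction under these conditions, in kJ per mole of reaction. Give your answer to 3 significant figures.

−317 kJ/mol

E°cell = +1.812 − (+0.331) = +1.481 V; the balanced reaction transfers n = 2 electrons.
The reaction quotient is ([Co²⁺(aq)]^2·[Cu²⁺(aq)]) / [Co³⁺(aq)]^2 = 3.57×10^−6; by Nernst, E = +1.481 − (0.0591/2)(−5.448) = +1.6420 V.
Then ΔG = −nFE = −2 × 96500 × +1.6420 J/mol = −317 kJ/mol.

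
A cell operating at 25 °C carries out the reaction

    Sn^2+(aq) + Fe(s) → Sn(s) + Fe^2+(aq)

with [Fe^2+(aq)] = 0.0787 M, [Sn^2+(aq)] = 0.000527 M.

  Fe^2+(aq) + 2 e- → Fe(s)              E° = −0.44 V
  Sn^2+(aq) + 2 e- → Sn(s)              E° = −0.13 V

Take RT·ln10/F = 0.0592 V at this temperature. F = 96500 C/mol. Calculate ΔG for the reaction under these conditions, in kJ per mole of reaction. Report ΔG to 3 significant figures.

The standard cell potential is −0.13 − (−0.44) = +0.31 V, with n = 2 electrons in the balanced equation.
Q = [Fe^2+(aq)] / [Sn^2+(aq)] = 149, so log Q = 2.174 and E = +0.31 − (0.0592/2)(2.174) = +0.2456 V.
ΔG = −nFE = −(2)(96500)(+0.2456) J/mol = −47.4 kJ/mol.

−47.4 kJ/mol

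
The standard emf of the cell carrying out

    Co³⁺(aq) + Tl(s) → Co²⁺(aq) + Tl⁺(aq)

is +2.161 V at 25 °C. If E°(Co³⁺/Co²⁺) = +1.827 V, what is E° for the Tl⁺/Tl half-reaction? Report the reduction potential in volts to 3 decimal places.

In the reaction as written the Co³⁺/Co²⁺ couple is reduced (cathode) and Tl⁺/Tl is oxidized (anode), so E°cell = E°(Co³⁺/Co²⁺) − E°(Tl⁺/Tl).
E°(Tl⁺/Tl) = E°(cathode) − E°cell = +1.827 − (+2.161) = −0.334 V.

−0.334 V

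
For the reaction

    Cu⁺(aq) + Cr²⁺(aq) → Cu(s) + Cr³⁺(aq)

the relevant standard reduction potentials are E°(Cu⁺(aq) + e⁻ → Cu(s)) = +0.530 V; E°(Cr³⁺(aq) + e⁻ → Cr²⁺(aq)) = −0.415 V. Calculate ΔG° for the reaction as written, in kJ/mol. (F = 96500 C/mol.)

In the reaction as written Cu⁺(aq) is reduced, so the Cu⁺/Cu couple is the cathode and Cr³⁺/Cr²⁺ is the anode.
E°cell = +0.530 − (−0.415) = +0.945 V; balancing electrons gives n = 1.
ΔG° = −nFE°cell = −(1)(96500)(+0.945) J/mol = −91.2 kJ/mol.

−91.2 kJ/mol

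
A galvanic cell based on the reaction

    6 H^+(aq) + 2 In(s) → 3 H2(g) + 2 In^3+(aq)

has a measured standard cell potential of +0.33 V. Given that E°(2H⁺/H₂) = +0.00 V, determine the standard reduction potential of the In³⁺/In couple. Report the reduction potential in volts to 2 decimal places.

−0.33 V

In the reaction as written the 2H⁺/H₂ couple is reduced (cathode) and In³⁺/In is oxidized (anode), so E°cell = E°(2H⁺/H₂) − E°(In³⁺/In).
E°(In³⁺/In) = E°(cathode) − E°cell = +0.00 − (+0.33) = −0.33 V.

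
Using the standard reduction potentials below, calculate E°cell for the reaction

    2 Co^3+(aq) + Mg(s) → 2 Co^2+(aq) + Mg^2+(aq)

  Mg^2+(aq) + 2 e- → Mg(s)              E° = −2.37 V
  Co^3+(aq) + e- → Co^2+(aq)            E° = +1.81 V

Co^3+(aq) gains electrons, so the Co³⁺/Co²⁺ couple is the cathode; the Mg²⁺/Mg couple is the anode.
E°cell = E°(cathode) − E°(anode) = +1.81 − (−2.37) = +4.18 V.
The positive value indicates the reaction is spontaneous as written.

+4.18 V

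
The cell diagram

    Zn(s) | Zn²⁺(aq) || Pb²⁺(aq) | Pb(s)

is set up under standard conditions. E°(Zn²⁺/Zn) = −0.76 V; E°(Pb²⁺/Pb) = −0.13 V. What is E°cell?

+0.63 V

By convention the left-hand electrode in cell notation is the anode (oxidation) and the right-hand electrode is the cathode (reduction).
E°cell = E°(right) − E°(left) = −0.13 − (−0.76) = +0.63 V.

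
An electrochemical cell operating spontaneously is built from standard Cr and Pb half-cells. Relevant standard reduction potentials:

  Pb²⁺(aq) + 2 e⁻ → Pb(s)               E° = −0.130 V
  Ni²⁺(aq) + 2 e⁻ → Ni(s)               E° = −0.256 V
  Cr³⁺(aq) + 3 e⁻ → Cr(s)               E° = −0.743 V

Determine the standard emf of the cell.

Of the two couples in this cell, the one with the more positive reduction potential is reduced at the cathode: here that is Pb²⁺/Pb (−0.130 V); Cr³⁺/Cr (−0.743 V) is the anode.
E°cell = E°(cathode) − E°(anode) = −0.130 − (−0.743) = +0.613 V.

+0.613 V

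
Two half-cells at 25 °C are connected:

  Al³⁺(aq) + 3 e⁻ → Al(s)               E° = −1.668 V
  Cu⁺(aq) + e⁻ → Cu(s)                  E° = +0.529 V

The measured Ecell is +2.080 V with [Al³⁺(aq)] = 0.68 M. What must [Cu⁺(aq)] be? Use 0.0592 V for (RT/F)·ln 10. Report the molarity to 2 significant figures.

0.0093 M

With Cu⁺/Cu at the cathode and Al³⁺/Al at the anode, E°cell = +0.529 − (−1.668) = +2.197 V (n = 3).
Since E = E° − (0.0592/n)·log Q, log Q = n(E° − E)/0.0592 = 5.929.
Balancing electrons gives 3 Cu⁺(aq) + Al(s) → 3 Cu(s) + Al³⁺(aq); thus Q = [Al³⁺(aq)] / [Cu⁺(aq)]^3.
Isolating [Cu⁺(aq)] in Q = 10^{5.929} yields log [Cu⁺(aq)] = −2.032, i.e. 0.0093 M.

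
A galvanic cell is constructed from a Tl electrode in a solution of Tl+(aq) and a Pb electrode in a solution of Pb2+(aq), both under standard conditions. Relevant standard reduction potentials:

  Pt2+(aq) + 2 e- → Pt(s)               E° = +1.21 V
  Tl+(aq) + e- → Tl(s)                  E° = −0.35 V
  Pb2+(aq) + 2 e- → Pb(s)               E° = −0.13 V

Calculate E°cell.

+0.22 V

Of the two couples in this cell, the one with the more positive reduction potential is reduced at the cathode: here that is Pb²⁺/Pb (−0.13 V); Tl⁺/Tl (−0.35 V) is the anode.
E°cell = E°(cathode) − E°(anode) = −0.13 − (−0.35) = +0.22 V.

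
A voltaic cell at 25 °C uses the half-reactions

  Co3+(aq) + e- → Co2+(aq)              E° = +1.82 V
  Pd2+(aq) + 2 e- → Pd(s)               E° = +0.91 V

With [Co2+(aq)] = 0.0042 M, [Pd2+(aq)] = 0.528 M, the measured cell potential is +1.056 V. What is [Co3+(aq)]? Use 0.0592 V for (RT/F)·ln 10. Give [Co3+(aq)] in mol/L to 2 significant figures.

0.89 M

The Co³⁺/Co²⁺ couple has the larger reduction potential, so it is the cathode: E°cell = +1.82 − (+0.91) = +0.91 V and n = 2.
Since E = E° − (0.0592/n)·log Q, log Q = n(E° − E)/0.0592 = −4.932.
For 2 Co3+(aq) + Pd(s) → 2 Co2+(aq) + Pd2+(aq), the reaction quotient is Q = ([Co2+(aq)]^2·[Pd2+(aq)]) / [Co3+(aq)]^2.
Solving for the unknown gives log [Co3+(aq)] = −0.049, so [Co3+(aq)] ≈ 0.89 M.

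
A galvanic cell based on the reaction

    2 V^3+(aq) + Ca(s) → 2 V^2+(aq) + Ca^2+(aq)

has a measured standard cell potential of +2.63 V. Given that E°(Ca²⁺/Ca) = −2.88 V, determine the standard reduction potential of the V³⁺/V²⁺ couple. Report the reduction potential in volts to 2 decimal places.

In the reaction as written the V³⁺/V²⁺ couple is reduced (cathode) and Ca²⁺/Ca is oxidized (anode), so E°cell = E°(V³⁺/V²⁺) − E°(Ca²⁺/Ca).
E°(V³⁺/V²⁺) = E°cell + E°(anode) = +2.63 + (−2.88) = −0.25 V.

−0.25 V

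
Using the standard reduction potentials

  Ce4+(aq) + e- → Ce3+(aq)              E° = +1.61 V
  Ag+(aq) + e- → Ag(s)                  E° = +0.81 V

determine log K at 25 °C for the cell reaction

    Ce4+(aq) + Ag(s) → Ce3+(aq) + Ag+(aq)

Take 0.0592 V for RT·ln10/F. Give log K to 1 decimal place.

log K = 13.5

The Ce⁴⁺/Ce³⁺ couple is reduced (cathode); E°cell = +1.61 − (+0.81) = +0.80 V with n = 1.
At equilibrium E = 0, so log K = nE°cell / 0.0592 = (1)(+0.80) / 0.0592 = 13.5.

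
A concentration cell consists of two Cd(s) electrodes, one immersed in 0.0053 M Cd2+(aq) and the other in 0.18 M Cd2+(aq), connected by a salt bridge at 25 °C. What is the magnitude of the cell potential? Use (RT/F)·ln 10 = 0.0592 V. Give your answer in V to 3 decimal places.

0.045 V

For a concentration cell E°cell = 0, since both electrodes use the same couple.
The compartment with the higher Cd2+(aq) concentration (0.18 M) acts as the cathode; ions are reduced there and produced at the dilute (0.0053 M) anode.
With n = 2, Ecell = −(0.0592/2)·log([dilute]/[conc]) = −(0.0592/2)·log(0.0053/0.18) = +0.045 V.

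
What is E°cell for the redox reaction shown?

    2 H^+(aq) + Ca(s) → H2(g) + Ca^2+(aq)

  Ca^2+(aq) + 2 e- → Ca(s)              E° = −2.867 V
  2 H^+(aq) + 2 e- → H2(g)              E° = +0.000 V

H^+(aq) gains electrons, so the 2H⁺/H₂ couple is the cathode; the Ca²⁺/Ca couple is the anode.
E°cell = E°(cathode) − E°(anode) = +0.000 − (−2.867) = +2.867 V.

+2.867 V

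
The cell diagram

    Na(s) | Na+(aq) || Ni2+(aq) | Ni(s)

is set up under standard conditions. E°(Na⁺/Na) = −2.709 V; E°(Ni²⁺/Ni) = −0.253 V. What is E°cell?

+2.456 V

By convention the left-hand electrode in cell notation is the anode (oxidation) and the right-hand electrode is the cathode (reduction).
E°cell = E°(right) − E°(left) = −0.253 − (−2.709) = +2.456 V.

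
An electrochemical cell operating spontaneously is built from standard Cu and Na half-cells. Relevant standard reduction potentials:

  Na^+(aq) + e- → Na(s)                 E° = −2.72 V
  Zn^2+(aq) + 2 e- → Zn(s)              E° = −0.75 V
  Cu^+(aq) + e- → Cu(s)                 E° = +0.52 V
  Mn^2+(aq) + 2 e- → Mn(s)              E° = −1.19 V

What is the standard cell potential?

The Cu⁺/Cu couple has the higher E°, so Cu ion is reduced (cathode) and Na is oxidized (anode).
E°cell = E°(cathode) − E°(anode) = +0.52 − (−2.72) = +3.24 V.

+3.24 V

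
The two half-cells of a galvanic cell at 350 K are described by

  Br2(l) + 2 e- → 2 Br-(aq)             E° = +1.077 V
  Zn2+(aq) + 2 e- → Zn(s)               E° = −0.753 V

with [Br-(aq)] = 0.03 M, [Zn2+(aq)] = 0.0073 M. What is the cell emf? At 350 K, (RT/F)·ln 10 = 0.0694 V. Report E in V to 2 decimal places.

+2.01 V

The Br₂/Br⁻ couple has the more positive E°, so it is the cathode; Zn²⁺/Zn is the anode.
The standard potential is +1.077 − (−0.753) = +1.830 V and the balanced reaction transfers n = 2 electrons.
For the overall reaction Br2(l) + Zn(s) → 2 Br-(aq) + Zn2+(aq), Q = [Br-(aq)]^2·[Zn2+(aq)] = 6.57×10^−6, giving log Q = −5.182.
By the Nernst equation, E = +1.830 − (0.0694/2)·(−5.182) = +2.01 V.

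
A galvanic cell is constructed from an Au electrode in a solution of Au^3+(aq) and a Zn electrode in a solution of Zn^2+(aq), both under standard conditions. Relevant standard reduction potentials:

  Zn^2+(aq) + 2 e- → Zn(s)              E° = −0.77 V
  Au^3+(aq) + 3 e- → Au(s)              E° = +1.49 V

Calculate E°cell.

Of the two couples in this cell, the one with the more positive reduction potential is reduced at the cathode: here that is Au³⁺/Au (+1.49 V); Zn²⁺/Zn (−0.77 V) is the anode.
E°cell = E°(cathode) − E°(anode) = +1.49 − (−0.77) = +2.26 V.

+2.26 V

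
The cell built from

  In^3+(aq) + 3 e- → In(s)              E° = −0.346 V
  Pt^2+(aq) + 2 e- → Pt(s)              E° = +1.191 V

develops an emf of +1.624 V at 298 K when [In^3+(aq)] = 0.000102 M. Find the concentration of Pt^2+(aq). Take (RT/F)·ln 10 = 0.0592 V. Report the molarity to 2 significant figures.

With Pt²⁺/Pt at the cathode and In³⁺/In at the anode, E°cell = +1.191 − (−0.346) = +1.537 V (n = 6).
Rearranging E = E° − (0.0592/n)·log Q gives log Q = 6(+1.537 − (+1.624))/0.0592 = −8.818.
Balancing electrons gives 3 Pt^2+(aq) + 2 In(s) → 3 Pt(s) + 2 In^3+(aq); thus Q = [In^3+(aq)]^2 / [Pt^2+(aq)]^3.
Solving for the unknown gives log [Pt^2+(aq)] = 0.278, so [Pt^2+(aq)] ≈ 1.9 M.

1.9 M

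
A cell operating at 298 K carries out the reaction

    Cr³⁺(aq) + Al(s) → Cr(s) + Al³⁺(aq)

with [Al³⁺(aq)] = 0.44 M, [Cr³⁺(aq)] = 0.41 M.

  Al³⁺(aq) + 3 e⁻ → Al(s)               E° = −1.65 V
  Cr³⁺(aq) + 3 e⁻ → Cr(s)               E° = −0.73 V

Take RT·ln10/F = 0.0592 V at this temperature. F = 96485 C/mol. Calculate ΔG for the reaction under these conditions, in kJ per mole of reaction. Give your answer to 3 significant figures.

With Cr³⁺/Cr reduced at the cathode, E°cell = −0.73 − (−1.65) = +0.92 V and n = 3.
The reaction quotient is [Al³⁺(aq)] / [Cr³⁺(aq)] = 1.07; by Nernst, E = +0.92 − (0.0592/3)(0.031) = +0.9194 V.
ΔG = −nFE = −(3)(96485)(+0.9194) J/mol = −266 kJ/mol.

−266 kJ/mol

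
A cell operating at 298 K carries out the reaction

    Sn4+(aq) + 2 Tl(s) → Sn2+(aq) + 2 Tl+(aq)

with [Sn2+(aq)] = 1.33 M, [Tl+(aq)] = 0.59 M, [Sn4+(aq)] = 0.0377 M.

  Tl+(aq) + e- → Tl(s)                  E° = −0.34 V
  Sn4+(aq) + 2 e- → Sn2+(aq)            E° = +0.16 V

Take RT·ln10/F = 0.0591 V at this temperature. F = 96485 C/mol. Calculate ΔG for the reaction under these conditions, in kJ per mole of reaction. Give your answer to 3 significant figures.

The standard cell potential is +0.16 − (−0.34) = +0.50 V, with n = 2 electrons in the balanced equation.
The reaction quotient is ([Sn2+(aq)]·[Tl+(aq)]^2) / [Sn4+(aq)] = 12.3; by Nernst, E = +0.50 − (0.0591/2)(1.089) = +0.4678 V.
ΔG = −nFE = −(2)(96485)(+0.4678) J/mol = −90.3 kJ/mol.

−90.3 kJ/mol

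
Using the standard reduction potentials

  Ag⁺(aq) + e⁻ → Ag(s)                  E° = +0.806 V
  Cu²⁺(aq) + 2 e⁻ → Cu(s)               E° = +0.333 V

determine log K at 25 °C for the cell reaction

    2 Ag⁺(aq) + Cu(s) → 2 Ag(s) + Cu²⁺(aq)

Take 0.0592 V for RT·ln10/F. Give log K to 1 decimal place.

log K = 16.0

The Ag⁺/Ag couple is reduced (cathode); E°cell = +0.806 − (+0.333) = +0.473 V with n = 2.
At equilibrium E = 0, so log K = nE°cell / 0.0592 = (2)(+0.473) / 0.0592 = 16.0.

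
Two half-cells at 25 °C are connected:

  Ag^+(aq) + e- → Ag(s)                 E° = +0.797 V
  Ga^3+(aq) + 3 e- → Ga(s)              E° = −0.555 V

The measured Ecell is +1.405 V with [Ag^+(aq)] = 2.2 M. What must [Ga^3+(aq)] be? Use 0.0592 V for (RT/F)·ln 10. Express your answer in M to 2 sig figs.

0.022 M

The Ag⁺/Ag couple has the larger reduction potential, so it is the cathode: E°cell = +0.797 − (−0.555) = +1.352 V and n = 3.
From the Nernst equation, log Q = n(E° − E)/0.0592 = 3·(+1.352 − (+1.405))/0.0592 = −2.686.
For 3 Ag^+(aq) + Ga(s) → 3 Ag(s) + Ga^3+(aq), the reaction quotient is Q = [Ga^3+(aq)] / [Ag^+(aq)]^3.
Solving for the unknown gives log [Ga^3+(aq)] = −1.659, so [Ga^3+(aq)] ≈ 0.022 M.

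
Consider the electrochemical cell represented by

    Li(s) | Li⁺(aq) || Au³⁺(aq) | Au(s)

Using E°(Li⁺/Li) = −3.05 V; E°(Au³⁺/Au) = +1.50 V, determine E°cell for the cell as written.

+4.55 V

By convention the left-hand electrode in cell notation is the anode (oxidation) and the right-hand electrode is the cathode (reduction).
E°cell = E°(right) − E°(left) = +1.50 − (−3.05) = +4.55 V.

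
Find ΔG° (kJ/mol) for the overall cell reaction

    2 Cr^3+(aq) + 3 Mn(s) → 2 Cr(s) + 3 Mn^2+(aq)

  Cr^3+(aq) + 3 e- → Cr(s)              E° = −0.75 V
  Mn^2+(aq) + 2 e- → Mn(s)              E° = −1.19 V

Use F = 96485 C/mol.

−255 kJ/mol

In the reaction as written Cr^3+(aq) is reduced, so the Cr³⁺/Cr couple is the cathode and Mn²⁺/Mn is the anode.
E°cell = −0.75 − (−1.19) = +0.44 V; balancing electrons gives n = 6.
ΔG° = −nFE°cell = −(6)(96485)(+0.44) J/mol = −255 kJ/mol.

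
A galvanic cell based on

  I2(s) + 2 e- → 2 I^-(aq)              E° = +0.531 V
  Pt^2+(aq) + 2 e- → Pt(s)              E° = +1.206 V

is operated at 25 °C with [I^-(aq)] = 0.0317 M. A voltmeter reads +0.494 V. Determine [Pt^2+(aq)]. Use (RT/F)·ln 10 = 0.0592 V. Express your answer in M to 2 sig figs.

The Pt²⁺/Pt couple has the larger reduction potential, so it is the cathode: E°cell = +1.206 − (+0.531) = +0.675 V and n = 2.
From the Nernst equation, log Q = n(E° − E)/0.0592 = 2·(+0.675 − (+0.494))/0.0592 = 6.115.
The balanced reaction is Pt^2+(aq) + 2 I^-(aq) → Pt(s) + I2(s), so Q = 1 / ([Pt^2+(aq)]·[I^-(aq)]^2).
Isolating [Pt^2+(aq)] in Q = 10^{6.115} yields log [Pt^2+(aq)] = −3.117, i.e. 0.00076 M.

0.00076 M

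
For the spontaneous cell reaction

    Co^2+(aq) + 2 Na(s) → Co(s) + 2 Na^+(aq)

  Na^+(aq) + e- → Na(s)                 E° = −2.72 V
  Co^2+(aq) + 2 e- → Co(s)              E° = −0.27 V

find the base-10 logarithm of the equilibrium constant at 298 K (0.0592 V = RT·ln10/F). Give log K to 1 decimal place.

log K = 82.8

The Co²⁺/Co couple is reduced (cathode); E°cell = −0.27 − (−2.72) = +2.45 V with n = 2.
At equilibrium E = 0, so log K = nE°cell / 0.0592 = (2)(+2.45) / 0.0592 = 82.8.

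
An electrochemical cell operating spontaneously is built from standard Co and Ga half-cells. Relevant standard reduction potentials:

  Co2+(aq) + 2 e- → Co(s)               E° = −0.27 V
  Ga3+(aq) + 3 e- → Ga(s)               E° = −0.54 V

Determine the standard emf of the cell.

Of the two couples in this cell, the one with the more positive reduction potential is reduced at the cathode: here that is Co²⁺/Co (−0.27 V); Ga³⁺/Ga (−0.54 V) is the anode.
E°cell = E°(cathode) − E°(anode) = −0.27 − (−0.54) = +0.27 V.

+0.27 V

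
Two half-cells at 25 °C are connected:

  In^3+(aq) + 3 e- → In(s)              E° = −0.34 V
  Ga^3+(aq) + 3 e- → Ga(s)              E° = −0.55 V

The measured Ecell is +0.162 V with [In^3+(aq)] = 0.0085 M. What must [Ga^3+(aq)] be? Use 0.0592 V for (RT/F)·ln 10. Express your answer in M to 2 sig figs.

In³⁺/In is the cathode (higher E°); E°cell = −0.34 − (−0.55) = +0.21 V with n = 3.
Since E = E° − (0.0592/n)·log Q, log Q = n(E° − E)/0.0592 = 2.432.
For In^3+(aq) + Ga(s) → In(s) + Ga^3+(aq), the reaction quotient is Q = [Ga^3+(aq)] / [In^3+(aq)].
Substituting the known concentrations and solving, log [Ga^3+(aq)] = 0.361 and [Ga^3+(aq)] = 2.3 M.

2.3 M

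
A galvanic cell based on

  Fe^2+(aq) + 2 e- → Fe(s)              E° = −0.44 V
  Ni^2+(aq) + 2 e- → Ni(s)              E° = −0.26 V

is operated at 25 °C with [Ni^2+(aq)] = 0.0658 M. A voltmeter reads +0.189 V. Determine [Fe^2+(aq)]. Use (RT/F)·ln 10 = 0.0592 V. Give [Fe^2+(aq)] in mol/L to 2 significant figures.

Ni²⁺/Ni is the cathode (higher E°); E°cell = −0.26 − (−0.44) = +0.18 V with n = 2.
Since E = E° − (0.0592/n)·log Q, log Q = n(E° − E)/0.0592 = −0.304.
Balancing electrons gives Ni^2+(aq) + Fe(s) → Ni(s) + Fe^2+(aq); thus Q = [Fe^2+(aq)] / [Ni^2+(aq)].
Solving for the unknown gives log [Fe^2+(aq)] = −1.486, so [Fe^2+(aq)] ≈ 0.033 M.

0.033 M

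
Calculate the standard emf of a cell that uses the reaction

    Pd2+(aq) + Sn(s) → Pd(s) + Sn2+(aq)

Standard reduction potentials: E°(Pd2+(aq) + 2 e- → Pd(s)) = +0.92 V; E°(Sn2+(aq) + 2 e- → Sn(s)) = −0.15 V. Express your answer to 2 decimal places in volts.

Pd2+(aq) gains electrons, so the Pd²⁺/Pd couple is the cathode; the Sn²⁺/Sn couple is the anode.
E°cell = E°(cathode) − E°(anode) = +0.92 − (−0.15) = +1.07 V.

+1.07 V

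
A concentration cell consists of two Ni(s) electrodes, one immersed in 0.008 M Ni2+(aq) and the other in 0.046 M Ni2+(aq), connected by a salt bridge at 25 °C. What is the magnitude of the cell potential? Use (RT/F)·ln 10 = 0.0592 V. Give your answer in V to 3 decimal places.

0.022 V

For a concentration cell E°cell = 0, since both electrodes use the same couple.
The compartment with the higher Ni2+(aq) concentration (0.046 M) acts as the cathode; ions are reduced there and produced at the dilute (0.008 M) anode.
With n = 2, Ecell = −(0.0592/2)·log([dilute]/[conc]) = −(0.0592/2)·log(0.008/0.046) = +0.022 V.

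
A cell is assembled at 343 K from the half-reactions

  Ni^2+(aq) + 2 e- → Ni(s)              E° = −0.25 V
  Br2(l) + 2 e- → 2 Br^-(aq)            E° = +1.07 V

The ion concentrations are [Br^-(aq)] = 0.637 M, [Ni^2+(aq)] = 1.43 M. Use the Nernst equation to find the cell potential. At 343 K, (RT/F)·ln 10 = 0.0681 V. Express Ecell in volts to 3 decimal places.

+1.328 V

Since E°(Br₂/Br⁻) > E°(Ni²⁺/Ni), Br₂/Br⁻ serves as the cathode.
E°cell = +1.07 − (−0.25) = +1.32 V, with n = 2 electrons transferred.
Balancing gives Br2(l) + Ni(s) → 2 Br^-(aq) + Ni^2+(aq); hence Q = [Br^-(aq)]^2·[Ni^2+(aq)] = 0.58 (log Q = −0.236).
By the Nernst equation, E = +1.32 − (0.0681/2)·(−0.236) = +1.328 V.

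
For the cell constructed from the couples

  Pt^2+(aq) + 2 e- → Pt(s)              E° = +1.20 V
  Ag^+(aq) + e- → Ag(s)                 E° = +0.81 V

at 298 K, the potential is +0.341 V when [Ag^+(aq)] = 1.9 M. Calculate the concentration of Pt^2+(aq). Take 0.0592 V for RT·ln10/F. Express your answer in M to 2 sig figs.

Pt²⁺/Pt is the cathode (higher E°); E°cell = +1.20 − (+0.81) = +0.39 V with n = 2.
Since E = E° − (0.0592/n)·log Q, log Q = n(E° − E)/0.0592 = 1.655.
The balanced reaction is Pt^2+(aq) + 2 Ag(s) → Pt(s) + 2 Ag^+(aq), so Q = [Ag^+(aq)]^2 / [Pt^2+(aq)].
Substituting the known concentrations and solving, log [Pt^2+(aq)] = −1.097 and [Pt^2+(aq)] = 0.080 M.

0.080 M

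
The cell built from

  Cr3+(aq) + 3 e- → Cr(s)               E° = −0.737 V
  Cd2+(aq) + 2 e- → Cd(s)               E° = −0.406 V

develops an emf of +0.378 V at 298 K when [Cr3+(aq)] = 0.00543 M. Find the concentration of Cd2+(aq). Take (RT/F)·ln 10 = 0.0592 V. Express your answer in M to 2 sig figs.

1.2 M

The Cd²⁺/Cd couple has the larger reduction potential, so it is the cathode: E°cell = −0.406 − (−0.737) = +0.331 V and n = 6.
Since E = E° − (0.0592/n)·log Q, log Q = n(E° − E)/0.0592 = −4.764.
For 3 Cd2+(aq) + 2 Cr(s) → 3 Cd(s) + 2 Cr3+(aq), the reaction quotient is Q = [Cr3+(aq)]^2 / [Cd2+(aq)]^3.
Substituting the known concentrations and solving, log [Cd2+(aq)] = 0.078 and [Cd2+(aq)] = 1.2 M.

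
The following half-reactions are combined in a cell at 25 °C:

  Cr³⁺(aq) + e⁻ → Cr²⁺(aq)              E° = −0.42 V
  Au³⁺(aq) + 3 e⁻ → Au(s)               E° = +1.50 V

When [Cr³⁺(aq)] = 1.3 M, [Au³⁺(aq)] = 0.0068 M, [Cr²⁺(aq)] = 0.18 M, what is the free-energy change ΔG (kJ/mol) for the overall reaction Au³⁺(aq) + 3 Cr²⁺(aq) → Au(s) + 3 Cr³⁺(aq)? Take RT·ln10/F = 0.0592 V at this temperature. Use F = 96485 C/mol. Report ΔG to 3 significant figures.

−529 kJ/mol

With Au³⁺/Au reduced at the cathode, E°cell = +1.50 − (−0.42) = +1.92 V and n = 3.
Q = [Cr³⁺(aq)]^3 / ([Au³⁺(aq)]·[Cr²⁺(aq)]^3) = 5.54×10^4, so log Q = 4.744 and E = +1.92 − (0.0592/3)(4.744) = +1.8264 V.
Then ΔG = −nFE = −3 × 96485 × +1.8264 J/mol = −529 kJ/mol.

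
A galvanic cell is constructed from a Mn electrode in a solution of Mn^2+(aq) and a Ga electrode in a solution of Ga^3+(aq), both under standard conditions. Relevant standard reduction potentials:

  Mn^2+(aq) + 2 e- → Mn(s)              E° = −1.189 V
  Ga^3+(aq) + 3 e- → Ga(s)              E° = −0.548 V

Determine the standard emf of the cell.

The Ga³⁺/Ga couple has the higher E°, so Ga ion is reduced (cathode) and Mn is oxidized (anode).
E°cell = E°(cathode) − E°(anode) = −0.548 − (−1.189) = +0.641 V.

+0.641 V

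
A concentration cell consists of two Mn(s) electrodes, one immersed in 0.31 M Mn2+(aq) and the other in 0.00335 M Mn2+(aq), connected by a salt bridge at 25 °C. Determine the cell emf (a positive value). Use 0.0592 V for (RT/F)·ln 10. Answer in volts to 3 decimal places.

0.058 V

For a concentration cell E°cell = 0, since both electrodes use the same couple.
The compartment with the higher Mn2+(aq) concentration (0.31 M) acts as the cathode; ions are reduced there and produced at the dilute (0.00335 M) anode.
With n = 2, Ecell = −(0.0592/2)·log([dilute]/[conc]) = −(0.0592/2)·log(0.00335/0.31) = +0.058 V.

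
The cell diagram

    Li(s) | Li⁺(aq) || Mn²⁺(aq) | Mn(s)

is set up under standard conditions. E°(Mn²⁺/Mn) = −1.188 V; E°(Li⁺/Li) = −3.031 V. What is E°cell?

By convention the left-hand electrode in cell notation is the anode (oxidation) and the right-hand electrode is the cathode (reduction).
E°cell = E°(right) − E°(left) = −1.188 − (−3.031) = +1.843 V.

+1.843 V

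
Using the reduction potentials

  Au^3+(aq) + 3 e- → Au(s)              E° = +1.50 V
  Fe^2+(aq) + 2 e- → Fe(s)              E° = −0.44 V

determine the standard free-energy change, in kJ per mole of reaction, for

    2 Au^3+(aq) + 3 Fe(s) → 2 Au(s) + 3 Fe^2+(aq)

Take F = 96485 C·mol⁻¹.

−1123 kJ/mol

In the reaction as written Au^3+(aq) is reduced, so the Au³⁺/Au couple is the cathode and Fe²⁺/Fe is the anode.
E°cell = +1.50 − (−0.44) = +1.94 V; balancing electrons gives n = 6.
ΔG° = −nFE°cell = −(6)(96485)(+1.94) J/mol = −1123 kJ/mol.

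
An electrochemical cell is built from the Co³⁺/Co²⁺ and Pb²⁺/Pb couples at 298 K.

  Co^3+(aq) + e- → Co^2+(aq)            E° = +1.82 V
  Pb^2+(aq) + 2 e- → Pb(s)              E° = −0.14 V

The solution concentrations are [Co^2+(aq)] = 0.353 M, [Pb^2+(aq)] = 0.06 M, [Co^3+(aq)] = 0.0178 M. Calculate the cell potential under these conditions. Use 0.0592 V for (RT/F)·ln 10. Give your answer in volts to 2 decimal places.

Since E°(Co³⁺/Co²⁺) > E°(Pb²⁺/Pb), Co³⁺/Co²⁺ serves as the cathode.
E°cell = E°cat − E°an = +1.82 − (−0.14) = +1.96 V; n = 2.
For the overall reaction 2 Co^3+(aq) + Pb(s) → 2 Co^2+(aq) + Pb^2+(aq), Q = ([Co^2+(aq)]^2·[Pb^2+(aq)]) / [Co^3+(aq)]^2 = 23.6, giving log Q = 1.373.
E = E° − (0.0592/n)·log Q = +1.96 − (0.0592/2)(1.373) = +1.92 V.

+1.92 V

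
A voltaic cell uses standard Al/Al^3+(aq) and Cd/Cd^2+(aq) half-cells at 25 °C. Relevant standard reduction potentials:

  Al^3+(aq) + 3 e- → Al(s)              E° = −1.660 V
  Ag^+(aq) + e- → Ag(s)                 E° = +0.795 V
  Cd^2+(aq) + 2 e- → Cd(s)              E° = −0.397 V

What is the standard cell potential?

+1.263 V

The Cd²⁺/Cd couple has the higher E°, so Cd ion is reduced (cathode) and Al is oxidized (anode).
E°cell = E°(cathode) − E°(anode) = −0.397 − (−1.660) = +1.263 V.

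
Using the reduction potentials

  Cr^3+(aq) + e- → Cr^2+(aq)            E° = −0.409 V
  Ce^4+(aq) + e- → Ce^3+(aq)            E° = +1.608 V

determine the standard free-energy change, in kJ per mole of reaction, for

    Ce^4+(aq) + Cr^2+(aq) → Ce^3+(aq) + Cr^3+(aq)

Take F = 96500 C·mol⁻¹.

−195 kJ/mol

In the reaction as written Ce^4+(aq) is reduced, so the Ce⁴⁺/Ce³⁺ couple is the cathode and Cr³⁺/Cr²⁺ is the anode.
E°cell = +1.608 − (−0.409) = +2.017 V; balancing electrons gives n = 1.
ΔG° = −nFE°cell = −(1)(96500)(+2.017) J/mol = −195 kJ/mol.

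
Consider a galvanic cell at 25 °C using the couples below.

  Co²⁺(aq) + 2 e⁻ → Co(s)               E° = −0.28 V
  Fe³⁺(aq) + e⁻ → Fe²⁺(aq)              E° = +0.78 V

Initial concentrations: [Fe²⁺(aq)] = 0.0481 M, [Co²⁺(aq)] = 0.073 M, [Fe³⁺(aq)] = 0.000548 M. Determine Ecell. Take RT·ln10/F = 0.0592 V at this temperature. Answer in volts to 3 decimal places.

+0.979 V

Since E°(Fe³⁺/Fe²⁺) > E°(Co²⁺/Co), Fe³⁺/Fe²⁺ serves as the cathode.
E°cell = +0.78 − (−0.28) = +1.06 V, with n = 2 electrons transferred.
The balanced reaction is 2 Fe³⁺(aq) + Co(s) → 2 Fe²⁺(aq) + Co²⁺(aq), so Q = ([Fe²⁺(aq)]^2·[Co²⁺(aq)]) / [Fe³⁺(aq)]^2 = 562 and log Q = 2.750.
Applying E = E° − (RT ln10/nF)·log Q gives +1.06 − (0.0592/2)(2.750) = +0.979 V.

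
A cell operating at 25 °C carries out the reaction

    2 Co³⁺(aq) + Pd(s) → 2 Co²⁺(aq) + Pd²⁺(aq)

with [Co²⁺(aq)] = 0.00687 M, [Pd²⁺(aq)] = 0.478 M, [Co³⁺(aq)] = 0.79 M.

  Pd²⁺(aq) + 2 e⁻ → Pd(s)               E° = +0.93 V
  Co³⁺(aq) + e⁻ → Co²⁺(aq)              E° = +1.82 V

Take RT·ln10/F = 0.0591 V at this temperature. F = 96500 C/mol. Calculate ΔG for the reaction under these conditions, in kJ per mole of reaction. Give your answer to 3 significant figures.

−197 kJ/mol

E°cell = +1.82 − (+0.93) = +0.89 V; the balanced reaction transfers n = 2 electrons.
Here Q = ([Co²⁺(aq)]^2·[Pd²⁺(aq)]) / [Co³⁺(aq)]^2 = 3.61×10^−5 (log Q = −4.442), giving E = +0.89 − (0.0591/2)·(−4.442) = +1.0213 V.
Then ΔG = −nFE = −2 × 96500 × +1.0213 J/mol = −197 kJ/mol.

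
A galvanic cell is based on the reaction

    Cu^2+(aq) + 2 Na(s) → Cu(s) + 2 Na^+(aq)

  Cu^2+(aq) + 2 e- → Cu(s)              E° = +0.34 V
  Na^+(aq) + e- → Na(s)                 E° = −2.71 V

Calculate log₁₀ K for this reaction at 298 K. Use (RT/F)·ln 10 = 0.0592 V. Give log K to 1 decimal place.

log K = 103.0

The Cu²⁺/Cu couple is reduced (cathode); E°cell = +0.34 − (−2.71) = +3.05 V with n = 2.
At equilibrium E = 0, so log K = nE°cell / 0.0592 = (2)(+3.05) / 0.0592 = 103.0.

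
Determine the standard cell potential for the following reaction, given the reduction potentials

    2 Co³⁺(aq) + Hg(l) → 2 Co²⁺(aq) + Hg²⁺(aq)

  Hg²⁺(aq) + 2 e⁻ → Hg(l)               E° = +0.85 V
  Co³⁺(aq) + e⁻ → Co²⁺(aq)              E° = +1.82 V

+0.97 V

In the reaction as written, Co³⁺(aq) is reduced (cathode) and Hg²⁺(aq) is produced by oxidation at the anode.
E°cell = E°(cathode) − E°(anode) = +1.82 − (+0.85) = +0.97 V.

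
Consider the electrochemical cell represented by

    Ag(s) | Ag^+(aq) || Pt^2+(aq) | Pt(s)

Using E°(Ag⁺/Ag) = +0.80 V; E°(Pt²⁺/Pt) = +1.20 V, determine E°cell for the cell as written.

+0.40 V

By convention the left-hand electrode in cell notation is the anode (oxidation) and the right-hand electrode is the cathode (reduction).
E°cell = E°(right) − E°(left) = +1.20 − (+0.80) = +0.40 V.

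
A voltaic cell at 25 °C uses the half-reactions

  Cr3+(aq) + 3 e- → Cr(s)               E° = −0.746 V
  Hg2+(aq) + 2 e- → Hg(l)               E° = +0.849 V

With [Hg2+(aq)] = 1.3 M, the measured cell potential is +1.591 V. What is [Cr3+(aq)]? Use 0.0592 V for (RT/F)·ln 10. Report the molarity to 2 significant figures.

2.4 M

Hg²⁺/Hg is the cathode (higher E°); E°cell = +0.849 − (−0.746) = +1.595 V with n = 6.
Since E = E° − (0.0592/n)·log Q, log Q = n(E° − E)/0.0592 = 0.405.
For 3 Hg2+(aq) + 2 Cr(s) → 3 Hg(l) + 2 Cr3+(aq), the reaction quotient is Q = [Cr3+(aq)]^2 / [Hg2+(aq)]^3.
Isolating [Cr3+(aq)] in Q = 10^{0.405} yields log [Cr3+(aq)] = 0.373, i.e. 2.4 M.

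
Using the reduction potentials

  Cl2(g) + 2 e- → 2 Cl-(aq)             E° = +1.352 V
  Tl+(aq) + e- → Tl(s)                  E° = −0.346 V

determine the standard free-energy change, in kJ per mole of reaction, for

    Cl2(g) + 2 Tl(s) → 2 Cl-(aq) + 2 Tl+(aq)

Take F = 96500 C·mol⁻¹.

In the reaction as written Cl2(g) is reduced, so the Cl₂/Cl⁻ couple is the cathode and Tl⁺/Tl is the anode.
E°cell = +1.352 − (−0.346) = +1.698 V; balancing electrons gives n = 2.
ΔG° = −nFE°cell = −(2)(96500)(+1.698) J/mol = −328 kJ/mol.

−328 kJ/mol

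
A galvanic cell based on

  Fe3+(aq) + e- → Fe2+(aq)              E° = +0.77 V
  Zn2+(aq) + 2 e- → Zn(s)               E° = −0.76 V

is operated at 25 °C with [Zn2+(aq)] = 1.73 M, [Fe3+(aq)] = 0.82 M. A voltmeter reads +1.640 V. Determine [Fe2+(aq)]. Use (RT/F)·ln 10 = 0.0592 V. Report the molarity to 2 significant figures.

Fe³⁺/Fe²⁺ is the cathode (higher E°); E°cell = +0.77 − (−0.76) = +1.53 V with n = 2.
From the Nernst equation, log Q = n(E° − E)/0.0592 = 2·(+1.53 − (+1.640))/0.0592 = −3.716.
For 2 Fe3+(aq) + Zn(s) → 2 Fe2+(aq) + Zn2+(aq), the reaction quotient is Q = ([Fe2+(aq)]^2·[Zn2+(aq)]) / [Fe3+(aq)]^2.
Solving for the unknown gives log [Fe2+(aq)] = −2.063, so [Fe2+(aq)] ≈ 0.0086 M.

0.0086 M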